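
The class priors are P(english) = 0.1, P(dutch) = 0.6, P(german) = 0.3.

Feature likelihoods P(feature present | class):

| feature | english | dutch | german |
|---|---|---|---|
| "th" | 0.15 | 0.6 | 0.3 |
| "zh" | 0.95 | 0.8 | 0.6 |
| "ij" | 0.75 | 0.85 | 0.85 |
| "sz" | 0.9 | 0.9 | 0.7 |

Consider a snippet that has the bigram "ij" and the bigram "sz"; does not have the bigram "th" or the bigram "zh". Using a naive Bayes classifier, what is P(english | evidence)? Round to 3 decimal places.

english: 0.1 × (1−0.15) × (1−0.95) × 0.75 × 0.9 = 0.00286875
dutch: 0.6 × (1−0.6) × (1−0.8) × 0.85 × 0.9 = 0.03672
german: 0.3 × (1−0.3) × (1−0.6) × 0.85 × 0.7 = 0.04998
P(english | x) = 0.00286875 / 0.08956875 ≈ 0.032

0.032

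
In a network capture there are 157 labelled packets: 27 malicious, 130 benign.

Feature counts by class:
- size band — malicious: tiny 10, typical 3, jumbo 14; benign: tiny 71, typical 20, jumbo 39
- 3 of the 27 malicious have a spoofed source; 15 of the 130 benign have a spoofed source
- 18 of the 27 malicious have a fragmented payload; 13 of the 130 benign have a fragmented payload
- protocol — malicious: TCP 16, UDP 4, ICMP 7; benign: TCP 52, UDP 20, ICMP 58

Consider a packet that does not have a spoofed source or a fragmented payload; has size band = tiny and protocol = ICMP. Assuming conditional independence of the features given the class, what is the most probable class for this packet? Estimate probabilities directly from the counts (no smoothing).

malicious: (27/157) × (10/27) × (24/27) × (9/27) × (7/27) ≈ 0.00489284
benign: (130/157) × (71/130) × (115/130) × (117/130) × (58/130) ≈ 0.160635
Highest score → benign.

benign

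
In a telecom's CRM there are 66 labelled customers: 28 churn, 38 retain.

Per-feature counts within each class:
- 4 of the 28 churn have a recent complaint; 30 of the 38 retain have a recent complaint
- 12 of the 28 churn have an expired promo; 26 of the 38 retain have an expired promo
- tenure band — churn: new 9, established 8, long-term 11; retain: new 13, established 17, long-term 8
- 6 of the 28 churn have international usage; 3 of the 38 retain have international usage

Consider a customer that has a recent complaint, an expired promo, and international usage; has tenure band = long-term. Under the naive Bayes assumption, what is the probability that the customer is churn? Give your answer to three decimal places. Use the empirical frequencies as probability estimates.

0.297

churn: (28/66) × (4/28) × (12/28) × (11/28) × (6/28) ≈ 0.00218659
retain: (38/66) × (30/38) × (26/38) × (8/38) × (3/38) ≈ 0.00516905
P(churn | x) = 0.00218659 / 0.00735564 ≈ 0.297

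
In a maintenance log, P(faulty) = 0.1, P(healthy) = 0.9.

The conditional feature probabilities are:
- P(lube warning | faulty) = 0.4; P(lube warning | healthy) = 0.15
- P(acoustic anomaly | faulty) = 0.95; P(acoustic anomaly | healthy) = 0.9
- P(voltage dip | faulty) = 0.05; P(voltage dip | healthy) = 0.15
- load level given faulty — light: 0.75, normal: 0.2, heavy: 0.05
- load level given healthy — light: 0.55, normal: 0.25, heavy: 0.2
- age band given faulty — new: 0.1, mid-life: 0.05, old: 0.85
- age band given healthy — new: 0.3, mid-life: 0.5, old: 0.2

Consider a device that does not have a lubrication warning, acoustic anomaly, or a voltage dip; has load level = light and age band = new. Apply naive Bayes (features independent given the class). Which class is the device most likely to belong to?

faulty: 0.1 × (1−0.4) × (1−0.95) × (1−0.05) × 0.75 × 0.1 = 0.00021375
healthy: 0.9 × (1−0.15) × (1−0.9) × (1−0.15) × 0.55 × 0.3 = 0.010729125
Highest score → healthy.

healthy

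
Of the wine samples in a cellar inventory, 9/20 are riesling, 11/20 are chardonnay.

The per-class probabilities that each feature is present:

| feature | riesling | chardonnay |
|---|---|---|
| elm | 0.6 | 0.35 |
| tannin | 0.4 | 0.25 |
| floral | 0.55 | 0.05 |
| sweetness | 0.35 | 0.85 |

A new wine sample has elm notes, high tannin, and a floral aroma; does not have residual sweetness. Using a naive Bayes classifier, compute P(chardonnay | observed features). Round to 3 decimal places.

riesling: 0.45 × 0.6 × 0.4 × 0.55 × (1−0.35) = 0.03861
chardonnay: 0.55 × 0.35 × 0.25 × 0.05 × (1−0.85) = 0.0003609375
P(chardonnay | x) = 0.0003609375 / 0.0389709375 ≈ 0.009

0.009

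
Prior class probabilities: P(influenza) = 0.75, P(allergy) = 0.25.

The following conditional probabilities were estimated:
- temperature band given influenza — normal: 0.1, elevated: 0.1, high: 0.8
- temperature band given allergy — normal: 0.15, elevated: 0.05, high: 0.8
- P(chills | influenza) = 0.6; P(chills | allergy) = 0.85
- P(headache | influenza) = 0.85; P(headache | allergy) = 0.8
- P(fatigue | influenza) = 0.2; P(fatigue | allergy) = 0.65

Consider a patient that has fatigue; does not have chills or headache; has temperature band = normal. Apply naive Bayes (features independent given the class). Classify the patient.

influenza: 0.75 × 0.1 × (1−0.6) × (1−0.85) × 0.2 = 0.0009
allergy: 0.25 × 0.15 × (1−0.85) × (1−0.8) × 0.65 = 0.00073125
Highest score → influenza.

influenza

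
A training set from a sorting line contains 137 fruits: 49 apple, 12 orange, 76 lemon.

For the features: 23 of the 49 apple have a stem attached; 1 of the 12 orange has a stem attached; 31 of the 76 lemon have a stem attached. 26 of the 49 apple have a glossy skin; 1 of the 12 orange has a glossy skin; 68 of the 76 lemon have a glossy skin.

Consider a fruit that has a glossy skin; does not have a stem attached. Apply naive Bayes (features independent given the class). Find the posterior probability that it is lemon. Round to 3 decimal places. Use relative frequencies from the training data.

apple: (49/137) × (26/49) × (26/49) ≈ 0.1007
orange: (12/137) × (11/12) × (1/12) ≈ 0.006691
lemon: (76/137) × (45/76) × (68/76) ≈ 0.293892
P(lemon | x) = 0.293892 / 0.401283 ≈ 0.732

0.732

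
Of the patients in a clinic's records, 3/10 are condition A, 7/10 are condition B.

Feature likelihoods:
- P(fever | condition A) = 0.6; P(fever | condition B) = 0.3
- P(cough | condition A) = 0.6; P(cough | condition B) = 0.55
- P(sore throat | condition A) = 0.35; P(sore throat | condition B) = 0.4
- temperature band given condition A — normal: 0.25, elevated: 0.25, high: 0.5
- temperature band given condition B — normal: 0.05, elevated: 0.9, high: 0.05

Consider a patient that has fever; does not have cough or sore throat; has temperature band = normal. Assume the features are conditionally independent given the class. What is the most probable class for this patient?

condition A: 0.3 × 0.6 × (1−0.6) × (1−0.35) × 0.25 = 0.0117
condition B: 0.7 × 0.3 × (1−0.55) × (1−0.4) × 0.05 = 0.002835
Highest score → condition A.

condition A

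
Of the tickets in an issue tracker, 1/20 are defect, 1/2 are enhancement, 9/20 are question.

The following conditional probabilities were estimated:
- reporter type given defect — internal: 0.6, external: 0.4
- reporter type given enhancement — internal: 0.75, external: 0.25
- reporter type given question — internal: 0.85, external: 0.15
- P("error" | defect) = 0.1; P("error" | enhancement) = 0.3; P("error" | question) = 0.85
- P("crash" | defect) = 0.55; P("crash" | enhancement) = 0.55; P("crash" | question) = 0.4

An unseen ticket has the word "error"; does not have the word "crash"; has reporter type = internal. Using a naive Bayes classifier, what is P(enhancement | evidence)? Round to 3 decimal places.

defect: 0.05 × 0.6 × 0.1 × (1−0.55) = 0.00135
enhancement: 0.5 × 0.75 × 0.3 × (1−0.55) = 0.050625
question: 0.45 × 0.85 × 0.85 × (1−0.4) = 0.195075
P(enhancement | x) = 0.050625 / 0.24705 ≈ 0.205

0.205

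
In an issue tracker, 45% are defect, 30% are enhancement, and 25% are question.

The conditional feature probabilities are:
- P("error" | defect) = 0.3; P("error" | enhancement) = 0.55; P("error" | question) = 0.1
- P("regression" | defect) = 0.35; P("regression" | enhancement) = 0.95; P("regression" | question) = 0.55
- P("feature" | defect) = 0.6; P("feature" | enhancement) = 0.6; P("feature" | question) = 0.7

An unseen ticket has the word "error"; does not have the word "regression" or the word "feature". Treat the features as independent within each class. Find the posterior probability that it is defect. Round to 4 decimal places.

defect: 0.45 × 0.3 × (1−0.35) × (1−0.6) = 0.0351
enhancement: 0.3 × 0.55 × (1−0.95) × (1−0.6) = 0.0033
question: 0.25 × 0.1 × (1−0.55) × (1−0.7) = 0.003375
P(defect | x) = 0.0351 / 0.041775 ≈ 0.8402

0.8402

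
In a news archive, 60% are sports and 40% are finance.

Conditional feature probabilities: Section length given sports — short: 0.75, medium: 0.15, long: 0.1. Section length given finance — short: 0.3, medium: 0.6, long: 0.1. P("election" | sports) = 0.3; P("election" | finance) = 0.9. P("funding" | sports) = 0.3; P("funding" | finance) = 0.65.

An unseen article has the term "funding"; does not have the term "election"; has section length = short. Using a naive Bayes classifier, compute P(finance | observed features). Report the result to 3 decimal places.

0.076

sports: 0.6 × 0.75 × (1−0.3) × 0.3 = 0.0945
finance: 0.4 × 0.3 × (1−0.9) × 0.65 = 0.0078
P(finance | x) = 0.0078 / 0.1023 ≈ 0.076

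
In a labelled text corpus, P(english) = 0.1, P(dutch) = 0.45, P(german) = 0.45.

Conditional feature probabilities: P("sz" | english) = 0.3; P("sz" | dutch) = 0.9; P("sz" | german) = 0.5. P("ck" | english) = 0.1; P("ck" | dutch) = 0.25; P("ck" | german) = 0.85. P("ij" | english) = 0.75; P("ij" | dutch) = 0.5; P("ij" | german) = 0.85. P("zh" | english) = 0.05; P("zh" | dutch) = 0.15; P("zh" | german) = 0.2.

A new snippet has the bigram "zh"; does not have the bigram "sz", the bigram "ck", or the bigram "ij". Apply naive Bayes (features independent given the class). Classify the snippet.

english: 0.1 × (1−0.3) × (1−0.1) × (1−0.75) × 0.05 = 0.0007875
dutch: 0.45 × (1−0.9) × (1−0.25) × (1−0.5) × 0.15 = 0.00253125
german: 0.45 × (1−0.5) × (1−0.85) × (1−0.85) × 0.2 = 0.0010125
Highest score → dutch.

dutch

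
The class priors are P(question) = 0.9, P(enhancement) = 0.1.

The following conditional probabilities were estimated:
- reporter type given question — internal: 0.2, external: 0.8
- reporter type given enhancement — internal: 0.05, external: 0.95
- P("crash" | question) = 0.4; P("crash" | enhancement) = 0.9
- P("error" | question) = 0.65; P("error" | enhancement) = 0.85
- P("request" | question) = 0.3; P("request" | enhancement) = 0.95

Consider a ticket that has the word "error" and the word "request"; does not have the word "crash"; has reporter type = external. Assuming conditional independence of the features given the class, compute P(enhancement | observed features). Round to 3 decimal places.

0.083

question: 0.9 × 0.8 × (1−0.4) × 0.65 × 0.3 = 0.08424
enhancement: 0.1 × 0.95 × (1−0.9) × 0.85 × 0.95 = 0.00767125
P(enhancement | x) = 0.00767125 / 0.09191125 ≈ 0.083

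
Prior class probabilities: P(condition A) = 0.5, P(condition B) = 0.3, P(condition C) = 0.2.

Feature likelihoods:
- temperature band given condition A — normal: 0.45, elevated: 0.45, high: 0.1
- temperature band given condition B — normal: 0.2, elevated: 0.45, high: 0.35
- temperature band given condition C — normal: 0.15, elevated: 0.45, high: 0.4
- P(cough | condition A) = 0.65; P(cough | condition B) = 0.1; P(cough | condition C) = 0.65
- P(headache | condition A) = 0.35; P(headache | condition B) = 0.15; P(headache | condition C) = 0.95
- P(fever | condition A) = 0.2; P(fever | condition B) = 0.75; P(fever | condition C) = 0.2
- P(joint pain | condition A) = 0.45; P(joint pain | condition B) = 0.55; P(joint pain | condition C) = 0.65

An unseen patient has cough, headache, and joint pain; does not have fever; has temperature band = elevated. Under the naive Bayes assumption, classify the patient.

condition A: 0.5 × 0.45 × 0.65 × 0.35 × (1−0.2) × 0.45 = 0.0184275
condition B: 0.3 × 0.45 × 0.1 × 0.15 × (1−0.75) × 0.55 = 0.0002784375
condition C: 0.2 × 0.45 × 0.65 × 0.95 × (1−0.2) × 0.65 = 0.028899
Highest score → condition C.

condition C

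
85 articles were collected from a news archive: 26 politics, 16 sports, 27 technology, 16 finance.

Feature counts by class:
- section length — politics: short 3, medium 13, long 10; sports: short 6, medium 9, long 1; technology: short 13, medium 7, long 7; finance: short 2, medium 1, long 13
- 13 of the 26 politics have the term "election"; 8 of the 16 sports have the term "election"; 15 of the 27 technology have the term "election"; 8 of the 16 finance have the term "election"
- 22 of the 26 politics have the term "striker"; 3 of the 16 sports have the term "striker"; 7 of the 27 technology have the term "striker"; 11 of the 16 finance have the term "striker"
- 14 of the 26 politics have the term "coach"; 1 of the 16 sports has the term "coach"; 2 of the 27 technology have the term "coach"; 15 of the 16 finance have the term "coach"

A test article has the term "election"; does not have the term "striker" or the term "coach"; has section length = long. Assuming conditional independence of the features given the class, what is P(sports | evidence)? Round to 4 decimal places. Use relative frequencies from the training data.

politics: (26/85) × (10/26) × (13/26) × (4/26) × (12/26) ≈ 0.00417682
sports: (16/85) × (1/16) × (8/16) × (13/16) × (15/16) ≈ 0.0044807
technology: (27/85) × (7/27) × (15/27) × (20/27) × (25/27) ≈ 0.0313797
finance: (16/85) × (13/16) × (8/16) × (5/16) × (1/16) ≈ 0.00149357
P(sports | x) = 0.0044807 / 0.04153079 ≈ 0.1079

0.1079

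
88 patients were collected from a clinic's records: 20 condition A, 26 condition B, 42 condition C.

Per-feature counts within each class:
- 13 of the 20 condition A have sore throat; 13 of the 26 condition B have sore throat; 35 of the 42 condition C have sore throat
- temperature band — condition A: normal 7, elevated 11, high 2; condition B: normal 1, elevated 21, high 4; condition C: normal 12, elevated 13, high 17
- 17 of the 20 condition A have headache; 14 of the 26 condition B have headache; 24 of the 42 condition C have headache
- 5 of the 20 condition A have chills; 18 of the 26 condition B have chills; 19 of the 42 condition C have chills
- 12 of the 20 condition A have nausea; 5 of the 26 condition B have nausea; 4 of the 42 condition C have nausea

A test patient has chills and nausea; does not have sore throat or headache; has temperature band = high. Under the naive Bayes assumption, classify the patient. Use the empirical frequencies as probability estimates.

condition A: (20/88) × (7/20) × (2/20) × (3/20) × (5/20) × (12/20) ≈ 0.000178977
condition B: (26/88) × (13/26) × (4/26) × (12/26) × (18/26) × (5/26) ≈ 0.00139653
condition C: (42/88) × (7/42) × (17/42) × (18/42) × (19/42) × (4/42) ≈ 0.000594502
Highest score → condition B.

condition B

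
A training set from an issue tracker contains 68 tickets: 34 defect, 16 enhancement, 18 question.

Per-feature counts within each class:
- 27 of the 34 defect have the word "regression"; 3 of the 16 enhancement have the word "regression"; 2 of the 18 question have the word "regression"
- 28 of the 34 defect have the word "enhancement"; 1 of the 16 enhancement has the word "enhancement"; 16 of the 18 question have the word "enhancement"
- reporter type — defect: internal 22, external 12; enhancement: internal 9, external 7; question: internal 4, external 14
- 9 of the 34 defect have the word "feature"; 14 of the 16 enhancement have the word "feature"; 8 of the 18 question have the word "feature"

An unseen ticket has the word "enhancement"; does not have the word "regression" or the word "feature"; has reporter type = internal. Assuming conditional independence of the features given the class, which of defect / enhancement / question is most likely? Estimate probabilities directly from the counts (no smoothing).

defect

defect: (34/68) × (7/34) × (28/34) × (22/34) × (25/34) ≈ 0.0403342
enhancement: (16/68) × (13/16) × (1/16) × (9/16) × (2/16) ≈ 0.000840131
question: (18/68) × (16/18) × (16/18) × (4/18) × (10/18) ≈ 0.025821
Highest score → defect.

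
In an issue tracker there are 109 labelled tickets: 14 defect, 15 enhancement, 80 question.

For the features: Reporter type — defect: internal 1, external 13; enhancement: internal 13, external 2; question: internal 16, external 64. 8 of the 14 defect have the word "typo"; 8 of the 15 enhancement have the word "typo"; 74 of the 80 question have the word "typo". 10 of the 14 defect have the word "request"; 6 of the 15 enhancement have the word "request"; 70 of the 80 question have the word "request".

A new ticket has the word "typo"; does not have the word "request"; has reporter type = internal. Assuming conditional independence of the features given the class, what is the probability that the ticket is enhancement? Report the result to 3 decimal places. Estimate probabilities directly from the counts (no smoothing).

defect: (14/109) × (1/14) × (8/14) × (4/14) ≈ 0.00149785
enhancement: (15/109) × (13/15) × (8/15) × (9/15) ≈ 0.0381651
question: (80/109) × (16/80) × (74/80) × (10/80) ≈ 0.0169725
P(enhancement | x) = 0.0381651 / 0.05663545 ≈ 0.674

0.674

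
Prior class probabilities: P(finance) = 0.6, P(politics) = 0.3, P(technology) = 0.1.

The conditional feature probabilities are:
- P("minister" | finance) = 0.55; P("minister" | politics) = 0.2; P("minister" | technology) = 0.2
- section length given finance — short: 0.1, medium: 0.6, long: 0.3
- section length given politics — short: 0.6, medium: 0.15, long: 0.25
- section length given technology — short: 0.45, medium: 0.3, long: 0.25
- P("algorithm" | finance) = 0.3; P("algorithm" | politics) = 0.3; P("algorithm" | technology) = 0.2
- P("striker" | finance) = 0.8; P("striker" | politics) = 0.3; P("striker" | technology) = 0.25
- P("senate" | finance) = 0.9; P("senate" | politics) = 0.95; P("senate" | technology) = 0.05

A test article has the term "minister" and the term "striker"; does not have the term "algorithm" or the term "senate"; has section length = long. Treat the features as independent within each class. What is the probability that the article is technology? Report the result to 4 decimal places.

0.1428

finance: 0.6 × 0.55 × 0.3 × (1−0.3) × 0.8 × (1−0.9) = 0.005544
politics: 0.3 × 0.2 × 0.25 × (1−0.3) × 0.3 × (1−0.95) = 0.0001575
technology: 0.1 × 0.2 × 0.25 × (1−0.2) × 0.25 × (1−0.05) = 0.00095
P(technology | x) = 0.00095 / 0.0066515 ≈ 0.1428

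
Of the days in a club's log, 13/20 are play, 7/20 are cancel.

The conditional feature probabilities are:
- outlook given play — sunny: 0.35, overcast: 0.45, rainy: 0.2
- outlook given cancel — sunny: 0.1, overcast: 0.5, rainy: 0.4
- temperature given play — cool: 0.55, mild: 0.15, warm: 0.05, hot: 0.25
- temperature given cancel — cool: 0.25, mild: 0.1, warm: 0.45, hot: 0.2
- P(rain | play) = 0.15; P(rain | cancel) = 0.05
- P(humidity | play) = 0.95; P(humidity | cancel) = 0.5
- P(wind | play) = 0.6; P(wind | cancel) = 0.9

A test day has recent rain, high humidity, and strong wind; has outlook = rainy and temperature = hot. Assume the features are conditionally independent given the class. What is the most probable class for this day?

play

play: 0.65 × 0.2 × 0.25 × 0.15 × 0.95 × 0.6 = 0.00277875
cancel: 0.35 × 0.4 × 0.2 × 0.05 × 0.5 × 0.9 = 0.00063
Highest score → play.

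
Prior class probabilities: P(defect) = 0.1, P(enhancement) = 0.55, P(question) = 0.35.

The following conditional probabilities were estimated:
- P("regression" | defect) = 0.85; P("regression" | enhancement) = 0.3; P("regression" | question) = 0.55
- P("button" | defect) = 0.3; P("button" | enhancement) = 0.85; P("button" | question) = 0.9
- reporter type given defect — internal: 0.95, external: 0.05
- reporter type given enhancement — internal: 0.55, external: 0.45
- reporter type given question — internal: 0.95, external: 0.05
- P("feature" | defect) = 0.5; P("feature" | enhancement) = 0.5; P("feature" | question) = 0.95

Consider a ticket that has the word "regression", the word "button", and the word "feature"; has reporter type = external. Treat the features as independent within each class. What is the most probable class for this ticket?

defect: 0.1 × 0.85 × 0.3 × 0.05 × 0.5 = 0.0006375
enhancement: 0.55 × 0.3 × 0.85 × 0.45 × 0.5 = 0.03155625
question: 0.35 × 0.55 × 0.9 × 0.05 × 0.95 = 0.008229375
Highest score → enhancement.

enhancement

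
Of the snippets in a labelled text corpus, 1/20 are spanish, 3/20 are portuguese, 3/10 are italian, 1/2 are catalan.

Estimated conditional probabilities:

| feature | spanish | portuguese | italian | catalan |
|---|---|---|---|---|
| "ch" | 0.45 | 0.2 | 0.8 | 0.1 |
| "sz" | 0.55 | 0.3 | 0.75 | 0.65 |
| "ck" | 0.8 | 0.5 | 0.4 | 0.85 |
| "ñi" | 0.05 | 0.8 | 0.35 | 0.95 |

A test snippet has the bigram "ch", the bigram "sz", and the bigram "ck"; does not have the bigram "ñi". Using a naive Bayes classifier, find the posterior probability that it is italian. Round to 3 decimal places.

0.800

spanish: 0.05 × 0.45 × 0.55 × 0.8 × (1−0.05) = 0.009405
portuguese: 0.15 × 0.2 × 0.3 × 0.5 × (1−0.8) = 0.0009
italian: 0.3 × 0.8 × 0.75 × 0.4 × (1−0.35) = 0.0468
catalan: 0.5 × 0.1 × 0.65 × 0.85 × (1−0.95) = 0.00138125
P(italian | x) = 0.0468 / 0.05848625 ≈ 0.800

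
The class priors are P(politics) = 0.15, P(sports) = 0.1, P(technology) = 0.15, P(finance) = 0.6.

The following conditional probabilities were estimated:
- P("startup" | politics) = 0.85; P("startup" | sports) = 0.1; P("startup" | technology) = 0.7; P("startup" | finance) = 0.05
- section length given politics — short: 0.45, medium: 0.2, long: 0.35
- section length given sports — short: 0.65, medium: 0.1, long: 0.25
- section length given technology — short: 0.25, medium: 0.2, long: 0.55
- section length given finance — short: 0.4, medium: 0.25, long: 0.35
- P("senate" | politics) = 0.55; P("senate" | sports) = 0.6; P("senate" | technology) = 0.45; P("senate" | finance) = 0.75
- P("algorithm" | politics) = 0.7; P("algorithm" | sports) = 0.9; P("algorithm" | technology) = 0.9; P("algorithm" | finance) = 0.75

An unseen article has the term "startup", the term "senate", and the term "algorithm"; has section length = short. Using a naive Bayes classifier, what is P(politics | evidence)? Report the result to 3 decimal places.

0.514

politics: 0.15 × 0.85 × 0.45 × 0.55 × 0.7 = 0.022089375
sports: 0.1 × 0.1 × 0.65 × 0.6 × 0.9 = 0.00351
technology: 0.15 × 0.7 × 0.25 × 0.45 × 0.9 = 0.01063125
finance: 0.6 × 0.05 × 0.4 × 0.75 × 0.75 = 0.00675
P(politics | x) = 0.022089375 / 0.042980625 ≈ 0.514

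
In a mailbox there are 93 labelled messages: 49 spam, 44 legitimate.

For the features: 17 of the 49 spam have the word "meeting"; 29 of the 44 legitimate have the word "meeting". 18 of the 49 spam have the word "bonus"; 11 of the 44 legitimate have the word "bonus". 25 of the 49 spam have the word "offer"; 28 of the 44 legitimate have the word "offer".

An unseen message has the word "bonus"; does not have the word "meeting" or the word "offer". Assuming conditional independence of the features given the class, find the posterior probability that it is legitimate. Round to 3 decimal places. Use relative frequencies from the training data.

0.191

spam: (49/93) × (32/49) × (18/49) × (24/49) ≈ 0.0619097
legitimate: (44/93) × (15/44) × (11/44) × (16/44) ≈ 0.0146628
P(legitimate | x) = 0.0146628 / 0.0765725 ≈ 0.191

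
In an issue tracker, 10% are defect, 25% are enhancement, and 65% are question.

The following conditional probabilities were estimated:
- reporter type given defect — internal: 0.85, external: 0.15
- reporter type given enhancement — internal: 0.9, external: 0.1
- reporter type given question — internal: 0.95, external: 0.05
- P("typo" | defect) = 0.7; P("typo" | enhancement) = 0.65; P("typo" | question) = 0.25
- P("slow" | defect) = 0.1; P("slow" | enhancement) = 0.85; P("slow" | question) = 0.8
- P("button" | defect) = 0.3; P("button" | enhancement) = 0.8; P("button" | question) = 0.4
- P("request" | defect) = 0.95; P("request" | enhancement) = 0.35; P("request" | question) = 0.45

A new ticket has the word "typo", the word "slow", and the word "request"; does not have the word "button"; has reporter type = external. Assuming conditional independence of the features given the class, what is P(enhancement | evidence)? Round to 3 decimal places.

0.283

defect: 0.1 × 0.15 × 0.7 × 0.1 × (1−0.3) × 0.95 = 0.00069825
enhancement: 0.25 × 0.1 × 0.65 × 0.85 × (1−0.8) × 0.35 = 0.000966875
question: 0.65 × 0.05 × 0.25 × 0.8 × (1−0.4) × 0.45 = 0.001755
P(enhancement | x) = 0.000966875 / 0.003420125 ≈ 0.283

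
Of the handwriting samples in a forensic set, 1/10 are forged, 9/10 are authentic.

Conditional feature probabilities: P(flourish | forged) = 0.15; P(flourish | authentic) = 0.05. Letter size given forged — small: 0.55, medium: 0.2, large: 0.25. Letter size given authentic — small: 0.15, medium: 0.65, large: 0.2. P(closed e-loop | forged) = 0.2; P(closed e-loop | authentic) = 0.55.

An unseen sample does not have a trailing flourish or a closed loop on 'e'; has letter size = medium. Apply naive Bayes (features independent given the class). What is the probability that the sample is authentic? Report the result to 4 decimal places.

forged: 0.1 × (1−0.15) × 0.2 × (1−0.2) = 0.0136
authentic: 0.9 × (1−0.05) × 0.65 × (1−0.55) = 0.2500875
P(authentic | x) = 0.2500875 / 0.2636875 ≈ 0.9484

0.9484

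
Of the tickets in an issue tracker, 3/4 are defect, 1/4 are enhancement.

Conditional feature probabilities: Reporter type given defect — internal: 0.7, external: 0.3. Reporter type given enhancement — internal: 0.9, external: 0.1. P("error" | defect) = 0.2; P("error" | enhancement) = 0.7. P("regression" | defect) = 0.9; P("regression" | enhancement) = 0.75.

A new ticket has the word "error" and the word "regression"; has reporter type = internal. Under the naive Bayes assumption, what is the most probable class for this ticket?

enhancement

defect: 0.75 × 0.7 × 0.2 × 0.9 = 0.0945
enhancement: 0.25 × 0.9 × 0.7 × 0.75 = 0.118125
Highest score → enhancement.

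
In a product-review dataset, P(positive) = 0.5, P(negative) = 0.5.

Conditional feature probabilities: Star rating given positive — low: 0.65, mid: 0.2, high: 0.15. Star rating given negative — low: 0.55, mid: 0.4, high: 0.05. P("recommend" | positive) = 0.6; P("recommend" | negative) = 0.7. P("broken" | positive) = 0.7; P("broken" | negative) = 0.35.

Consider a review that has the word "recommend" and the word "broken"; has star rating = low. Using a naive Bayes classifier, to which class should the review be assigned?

positive

positive: 0.5 × 0.65 × 0.6 × 0.7 = 0.1365
negative: 0.5 × 0.55 × 0.7 × 0.35 = 0.067375
Highest score → positive.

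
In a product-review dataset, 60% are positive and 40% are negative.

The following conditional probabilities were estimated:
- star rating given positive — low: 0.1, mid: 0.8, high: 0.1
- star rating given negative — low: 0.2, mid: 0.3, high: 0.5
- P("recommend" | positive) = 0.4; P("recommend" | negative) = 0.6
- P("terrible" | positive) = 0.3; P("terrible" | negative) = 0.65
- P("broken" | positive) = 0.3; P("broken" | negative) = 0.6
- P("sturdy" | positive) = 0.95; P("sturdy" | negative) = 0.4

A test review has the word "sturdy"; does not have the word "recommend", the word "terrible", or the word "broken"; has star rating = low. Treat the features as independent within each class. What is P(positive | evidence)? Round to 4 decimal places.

positive: 0.6 × 0.1 × (1−0.4) × (1−0.3) × (1−0.3) × 0.95 = 0.016758
negative: 0.4 × 0.2 × (1−0.6) × (1−0.65) × (1−0.6) × 0.4 = 0.001792
P(positive | x) = 0.016758 / 0.01855 ≈ 0.9034

0.9034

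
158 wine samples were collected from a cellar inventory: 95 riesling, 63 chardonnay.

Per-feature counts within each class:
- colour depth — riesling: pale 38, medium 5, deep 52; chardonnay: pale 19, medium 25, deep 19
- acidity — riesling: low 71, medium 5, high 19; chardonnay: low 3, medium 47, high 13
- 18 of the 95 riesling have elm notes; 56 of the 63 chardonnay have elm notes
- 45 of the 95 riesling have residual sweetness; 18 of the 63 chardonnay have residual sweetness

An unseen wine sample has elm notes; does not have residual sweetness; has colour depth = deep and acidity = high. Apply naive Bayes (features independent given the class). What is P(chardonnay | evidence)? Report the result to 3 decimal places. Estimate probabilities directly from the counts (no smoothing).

riesling: (95/158) × (52/95) × (19/95) × (18/95) × (50/95) ≈ 0.00656405
chardonnay: (63/158) × (19/63) × (13/63) × (56/63) × (45/63) ≈ 0.015755
P(chardonnay | x) = 0.015755 / 0.02231905 ≈ 0.706

0.706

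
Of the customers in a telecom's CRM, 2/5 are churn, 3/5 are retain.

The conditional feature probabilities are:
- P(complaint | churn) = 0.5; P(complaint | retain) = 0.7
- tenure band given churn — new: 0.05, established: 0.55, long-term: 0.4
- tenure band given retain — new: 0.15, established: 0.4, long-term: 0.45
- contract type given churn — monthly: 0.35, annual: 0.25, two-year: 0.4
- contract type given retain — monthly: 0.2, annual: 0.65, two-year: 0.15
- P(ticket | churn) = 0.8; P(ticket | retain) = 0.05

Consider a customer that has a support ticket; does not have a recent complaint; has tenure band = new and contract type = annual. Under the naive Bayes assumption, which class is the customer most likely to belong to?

churn: 0.4 × (1−0.5) × 0.05 × 0.25 × 0.8 = 0.002
retain: 0.6 × (1−0.7) × 0.15 × 0.65 × 0.05 = 0.0008775
Highest score → churn.

churn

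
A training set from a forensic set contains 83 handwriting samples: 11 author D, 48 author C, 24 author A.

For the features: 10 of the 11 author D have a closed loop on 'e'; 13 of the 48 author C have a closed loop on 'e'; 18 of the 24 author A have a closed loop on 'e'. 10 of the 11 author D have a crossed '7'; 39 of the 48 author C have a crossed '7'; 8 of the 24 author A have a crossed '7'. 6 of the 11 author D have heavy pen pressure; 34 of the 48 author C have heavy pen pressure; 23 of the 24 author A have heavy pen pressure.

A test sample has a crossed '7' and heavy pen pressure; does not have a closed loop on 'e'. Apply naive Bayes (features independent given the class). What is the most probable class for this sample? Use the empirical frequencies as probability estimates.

author C

author D: (11/83) × (1/11) × (10/11) × (6/11) ≈ 0.00597431
author C: (48/83) × (35/48) × (39/48) × (34/48) ≈ 0.24269
author A: (24/83) × (6/24) × (8/24) × (23/24) ≈ 0.0230924
Highest score → author C.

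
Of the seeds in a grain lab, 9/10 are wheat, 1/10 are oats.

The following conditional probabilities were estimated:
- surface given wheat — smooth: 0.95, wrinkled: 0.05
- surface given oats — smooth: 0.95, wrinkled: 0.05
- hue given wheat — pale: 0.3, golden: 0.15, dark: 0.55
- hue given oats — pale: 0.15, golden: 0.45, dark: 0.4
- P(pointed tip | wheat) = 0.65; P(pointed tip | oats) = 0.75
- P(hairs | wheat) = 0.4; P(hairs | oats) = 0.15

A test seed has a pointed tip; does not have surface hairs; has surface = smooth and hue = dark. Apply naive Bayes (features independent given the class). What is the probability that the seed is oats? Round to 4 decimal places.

0.1167

wheat: 0.9 × 0.95 × 0.55 × 0.65 × (1−0.4) = 0.1833975
oats: 0.1 × 0.95 × 0.4 × 0.75 × (1−0.15) = 0.024225
P(oats | x) = 0.024225 / 0.2076225 ≈ 0.1167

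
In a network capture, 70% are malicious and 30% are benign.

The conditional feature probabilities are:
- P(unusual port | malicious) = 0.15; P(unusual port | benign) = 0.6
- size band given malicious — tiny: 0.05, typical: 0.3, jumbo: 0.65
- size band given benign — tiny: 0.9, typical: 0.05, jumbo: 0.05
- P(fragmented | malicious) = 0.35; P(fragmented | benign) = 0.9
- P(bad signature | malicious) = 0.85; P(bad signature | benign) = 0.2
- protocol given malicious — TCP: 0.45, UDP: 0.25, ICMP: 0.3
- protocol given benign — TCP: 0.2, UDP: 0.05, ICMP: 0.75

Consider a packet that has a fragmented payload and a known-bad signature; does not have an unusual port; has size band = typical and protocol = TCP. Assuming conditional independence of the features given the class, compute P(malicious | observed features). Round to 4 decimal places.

0.9910

malicious: 0.7 × (1−0.15) × 0.3 × 0.35 × 0.85 × 0.45 = 0.0238966875
benign: 0.3 × (1−0.6) × 0.05 × 0.9 × 0.2 × 0.2 = 0.000216
P(malicious | x) = 0.0238966875 / 0.0241126875 ≈ 0.9910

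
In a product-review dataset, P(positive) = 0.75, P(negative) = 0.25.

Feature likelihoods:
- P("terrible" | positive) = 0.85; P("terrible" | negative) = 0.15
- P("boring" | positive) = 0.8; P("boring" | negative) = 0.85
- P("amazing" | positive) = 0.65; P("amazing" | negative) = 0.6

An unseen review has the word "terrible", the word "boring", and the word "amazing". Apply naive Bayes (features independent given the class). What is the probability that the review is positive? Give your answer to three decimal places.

0.945

positive: 0.75 × 0.85 × 0.8 × 0.65 = 0.3315
negative: 0.25 × 0.15 × 0.85 × 0.6 = 0.019125
P(positive | x) = 0.3315 / 0.350625 ≈ 0.945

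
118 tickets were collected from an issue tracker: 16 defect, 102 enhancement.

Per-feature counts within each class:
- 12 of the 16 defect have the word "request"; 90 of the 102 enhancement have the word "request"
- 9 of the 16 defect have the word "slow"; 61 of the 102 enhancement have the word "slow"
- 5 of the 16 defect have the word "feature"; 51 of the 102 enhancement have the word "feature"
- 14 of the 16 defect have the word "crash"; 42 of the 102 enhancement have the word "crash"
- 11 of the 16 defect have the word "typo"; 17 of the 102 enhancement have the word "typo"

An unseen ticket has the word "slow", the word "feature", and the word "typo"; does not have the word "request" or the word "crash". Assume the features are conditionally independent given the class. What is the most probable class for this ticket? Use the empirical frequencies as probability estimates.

defect: (16/118) × (4/16) × (9/16) × (5/16) × (2/16) × (11/16) ≈ 0.000512075
enhancement: (102/118) × (12/102) × (61/102) × (51/102) × (60/102) × (17/102) ≈ 0.00298125
Highest score → enhancement.

enhancement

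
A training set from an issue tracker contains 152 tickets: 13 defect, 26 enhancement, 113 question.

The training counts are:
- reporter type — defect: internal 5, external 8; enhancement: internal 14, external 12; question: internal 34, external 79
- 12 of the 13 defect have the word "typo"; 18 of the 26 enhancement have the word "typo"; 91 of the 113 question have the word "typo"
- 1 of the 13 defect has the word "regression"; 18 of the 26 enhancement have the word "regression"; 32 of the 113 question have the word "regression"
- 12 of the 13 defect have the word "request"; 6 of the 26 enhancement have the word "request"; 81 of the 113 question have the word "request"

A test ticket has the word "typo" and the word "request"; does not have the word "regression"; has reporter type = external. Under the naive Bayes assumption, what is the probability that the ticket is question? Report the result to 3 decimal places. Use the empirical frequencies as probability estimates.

0.826

defect: (13/152) × (8/13) × (12/13) × (12/13) × (12/13) ≈ 0.0413962
enhancement: (26/152) × (12/26) × (18/26) × (8/26) × (6/26) ≈ 0.00388089
question: (113/152) × (79/113) × (91/113) × (81/113) × (81/113) ≈ 0.21506
P(question | x) = 0.21506 / 0.26033709 ≈ 0.826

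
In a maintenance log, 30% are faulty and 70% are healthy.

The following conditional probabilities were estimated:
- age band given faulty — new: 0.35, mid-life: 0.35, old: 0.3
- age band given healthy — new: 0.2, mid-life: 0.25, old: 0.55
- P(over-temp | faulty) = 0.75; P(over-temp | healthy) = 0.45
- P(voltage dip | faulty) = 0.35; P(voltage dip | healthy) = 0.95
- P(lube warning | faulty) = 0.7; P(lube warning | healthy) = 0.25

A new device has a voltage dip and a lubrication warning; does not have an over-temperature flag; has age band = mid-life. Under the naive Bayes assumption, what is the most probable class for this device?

healthy

faulty: 0.3 × 0.35 × (1−0.75) × 0.35 × 0.7 = 0.00643125
healthy: 0.7 × 0.25 × (1−0.45) × 0.95 × 0.25 = 0.022859375
Highest score → healthy.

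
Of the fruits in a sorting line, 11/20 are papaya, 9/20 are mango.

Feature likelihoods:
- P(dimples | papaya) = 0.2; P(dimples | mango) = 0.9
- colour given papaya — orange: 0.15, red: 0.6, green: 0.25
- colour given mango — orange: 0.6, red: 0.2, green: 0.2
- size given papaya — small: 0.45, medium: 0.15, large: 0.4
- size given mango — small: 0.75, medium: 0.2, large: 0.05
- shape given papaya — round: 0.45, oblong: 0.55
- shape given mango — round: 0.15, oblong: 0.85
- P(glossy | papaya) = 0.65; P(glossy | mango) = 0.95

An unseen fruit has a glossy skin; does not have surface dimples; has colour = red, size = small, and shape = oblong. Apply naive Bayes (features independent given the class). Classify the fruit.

papaya

papaya: 0.55 × (1−0.2) × 0.6 × 0.45 × 0.55 × 0.65 = 0.042471
mango: 0.45 × (1−0.9) × 0.2 × 0.75 × 0.85 × 0.95 = 0.005450625
Highest score → papaya.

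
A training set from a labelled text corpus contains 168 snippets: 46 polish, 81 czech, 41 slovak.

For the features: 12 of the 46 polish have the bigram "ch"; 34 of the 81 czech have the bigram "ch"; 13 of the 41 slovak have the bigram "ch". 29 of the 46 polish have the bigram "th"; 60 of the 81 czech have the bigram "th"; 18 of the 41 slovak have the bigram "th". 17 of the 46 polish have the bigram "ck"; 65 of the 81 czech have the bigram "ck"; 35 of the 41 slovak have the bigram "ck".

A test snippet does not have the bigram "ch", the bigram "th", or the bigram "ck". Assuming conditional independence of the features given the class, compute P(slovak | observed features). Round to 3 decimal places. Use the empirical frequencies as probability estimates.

polish: (46/168) × (34/46) × (17/46) × (29/46) ≈ 0.0471521
czech: (81/168) × (47/81) × (21/81) × (16/81) ≈ 0.0143271
slovak: (41/168) × (28/41) × (23/41) × (6/41) ≈ 0.0136823
P(slovak | x) = 0.0136823 / 0.0751615 ≈ 0.182

0.182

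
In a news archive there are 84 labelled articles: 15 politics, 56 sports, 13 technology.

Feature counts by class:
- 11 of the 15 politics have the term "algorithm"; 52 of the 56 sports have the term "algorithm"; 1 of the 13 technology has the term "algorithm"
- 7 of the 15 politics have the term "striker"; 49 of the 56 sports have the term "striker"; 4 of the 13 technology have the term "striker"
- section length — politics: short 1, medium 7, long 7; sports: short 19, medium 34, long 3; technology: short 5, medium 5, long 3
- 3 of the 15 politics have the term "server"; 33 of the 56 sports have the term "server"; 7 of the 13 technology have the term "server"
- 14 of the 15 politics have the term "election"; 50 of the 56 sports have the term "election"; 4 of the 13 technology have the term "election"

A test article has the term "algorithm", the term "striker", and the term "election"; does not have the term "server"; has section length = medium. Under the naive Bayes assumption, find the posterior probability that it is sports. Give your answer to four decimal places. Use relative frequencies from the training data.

politics: (15/84) × (11/15) × (7/15) × (7/15) × (12/15) × (14/15) ≈ 0.0212938
sports: (56/84) × (52/56) × (49/56) × (34/56) × (23/56) × (50/56) ≈ 0.120599
technology: (13/84) × (1/13) × (4/13) × (5/13) × (6/13) × (4/13) ≈ 0.000200073
P(sports | x) = 0.120599 / 0.142092873 ≈ 0.8487

0.8487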